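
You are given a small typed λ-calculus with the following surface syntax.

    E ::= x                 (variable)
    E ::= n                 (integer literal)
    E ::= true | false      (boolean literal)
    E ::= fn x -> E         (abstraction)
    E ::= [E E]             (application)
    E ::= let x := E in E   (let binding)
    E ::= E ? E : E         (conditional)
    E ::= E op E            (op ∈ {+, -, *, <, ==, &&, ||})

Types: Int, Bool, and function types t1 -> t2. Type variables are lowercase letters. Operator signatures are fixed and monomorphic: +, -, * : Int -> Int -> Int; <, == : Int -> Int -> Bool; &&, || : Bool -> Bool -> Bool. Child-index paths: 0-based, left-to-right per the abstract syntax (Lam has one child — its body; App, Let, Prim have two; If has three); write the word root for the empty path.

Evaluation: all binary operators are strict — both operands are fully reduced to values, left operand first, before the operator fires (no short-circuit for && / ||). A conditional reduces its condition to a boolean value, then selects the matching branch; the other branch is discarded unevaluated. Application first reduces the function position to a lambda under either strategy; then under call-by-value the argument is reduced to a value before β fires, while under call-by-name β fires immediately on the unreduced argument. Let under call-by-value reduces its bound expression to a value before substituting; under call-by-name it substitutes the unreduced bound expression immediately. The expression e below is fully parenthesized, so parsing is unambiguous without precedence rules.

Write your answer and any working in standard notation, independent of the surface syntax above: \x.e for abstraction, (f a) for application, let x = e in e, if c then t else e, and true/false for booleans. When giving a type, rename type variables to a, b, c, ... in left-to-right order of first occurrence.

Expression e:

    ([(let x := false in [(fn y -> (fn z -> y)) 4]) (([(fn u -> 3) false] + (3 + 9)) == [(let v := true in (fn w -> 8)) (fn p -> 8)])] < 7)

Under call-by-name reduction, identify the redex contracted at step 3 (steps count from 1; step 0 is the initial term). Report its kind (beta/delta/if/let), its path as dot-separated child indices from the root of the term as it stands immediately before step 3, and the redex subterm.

Answer: beta at 0 : ((\z.4) ((((\u.3) false) + (3 + 9)) == ((let v = true in (\w.8)) (\p.8))))

Derivation:
step 0: (((let x = false in ((\y.(\z.y)) 4)) ((((\u.3) false) + (3 + 9)) == ((let v = true in (\w.8)) (\p.8)))) < 7)
step 1: [let@0.0] ((((\y.(\z.y)) 4) ((((\u.3) false) + (3 + 9)) == ((let v = true in (\w.8)) (\p.8)))) < 7)
step 2: [beta@0.0] (((\z.4) ((((\u.3) false) + (3 + 9)) == ((let v = true in (\w.8)) (\p.8)))) < 7)
step 3: [beta@0] (4 < 7)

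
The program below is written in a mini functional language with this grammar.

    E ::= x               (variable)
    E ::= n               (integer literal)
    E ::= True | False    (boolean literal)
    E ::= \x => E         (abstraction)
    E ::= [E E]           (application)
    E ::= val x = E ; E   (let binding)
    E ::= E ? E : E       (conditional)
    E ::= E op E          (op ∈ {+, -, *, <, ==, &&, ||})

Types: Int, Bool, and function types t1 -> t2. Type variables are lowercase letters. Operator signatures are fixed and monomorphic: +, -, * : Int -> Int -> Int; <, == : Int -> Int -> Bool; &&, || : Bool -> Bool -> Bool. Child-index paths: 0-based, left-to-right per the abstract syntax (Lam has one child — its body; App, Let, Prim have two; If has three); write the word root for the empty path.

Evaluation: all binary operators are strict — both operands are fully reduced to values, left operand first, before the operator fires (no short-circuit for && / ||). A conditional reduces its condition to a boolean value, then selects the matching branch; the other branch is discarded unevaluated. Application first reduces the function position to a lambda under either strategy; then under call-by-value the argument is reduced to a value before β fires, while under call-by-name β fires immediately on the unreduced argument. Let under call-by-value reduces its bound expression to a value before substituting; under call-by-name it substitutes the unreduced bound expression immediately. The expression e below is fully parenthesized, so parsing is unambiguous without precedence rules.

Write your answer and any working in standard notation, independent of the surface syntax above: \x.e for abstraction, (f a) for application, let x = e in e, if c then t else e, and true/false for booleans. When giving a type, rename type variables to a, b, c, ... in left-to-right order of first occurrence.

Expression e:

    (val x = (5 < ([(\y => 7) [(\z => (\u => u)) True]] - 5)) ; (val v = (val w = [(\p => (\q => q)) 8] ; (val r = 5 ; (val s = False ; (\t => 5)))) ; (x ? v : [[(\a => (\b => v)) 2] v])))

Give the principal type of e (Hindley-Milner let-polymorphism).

Derivation:
  unify Int ~ Int
\y._ : a -> Int
u : c
\u._ : c -> c
\z._ : b -> c -> c
  unify b -> c -> c ~ Bool -> d
  unify b ~ Bool
  unify c -> c ~ d
_ _ : c -> c
  unify a -> Int ~ (c -> c) -> e
  unify a ~ c -> c
  unify Int ~ e
_ _ : Int
  unify Int ~ Int
  unify Int ~ Int
  unify Int ~ Int
let x : Bool
q : g
\q._ : g -> g
\p._ : f -> g -> g
  unify f -> g -> g ~ Int -> h
  unify f ~ Int
  unify g -> g ~ h
_ _ : g -> g
let w : forall. g -> g
let r : Int
let s : Bool
\t._ : i -> Int
let v : forall. i -> Int
x : Bool
  unify Bool ~ Bool
v : j -> Int
v : m -> Int
\b._ : l -> m -> Int
\a._ : k -> l -> m -> Int
  unify k -> l -> m -> Int ~ Int -> n
  unify k ~ Int
  unify l -> m -> Int ~ n
_ _ : l -> m -> Int
v : o -> Int
  unify l -> m -> Int ~ (o -> Int) -> p
  unify l ~ o -> Int
  unify m -> Int ~ p
_ _ : m -> Int
  unify j -> Int ~ m -> Int
  unify j ~ m
  unify Int ~ Int

Answer: a -> Int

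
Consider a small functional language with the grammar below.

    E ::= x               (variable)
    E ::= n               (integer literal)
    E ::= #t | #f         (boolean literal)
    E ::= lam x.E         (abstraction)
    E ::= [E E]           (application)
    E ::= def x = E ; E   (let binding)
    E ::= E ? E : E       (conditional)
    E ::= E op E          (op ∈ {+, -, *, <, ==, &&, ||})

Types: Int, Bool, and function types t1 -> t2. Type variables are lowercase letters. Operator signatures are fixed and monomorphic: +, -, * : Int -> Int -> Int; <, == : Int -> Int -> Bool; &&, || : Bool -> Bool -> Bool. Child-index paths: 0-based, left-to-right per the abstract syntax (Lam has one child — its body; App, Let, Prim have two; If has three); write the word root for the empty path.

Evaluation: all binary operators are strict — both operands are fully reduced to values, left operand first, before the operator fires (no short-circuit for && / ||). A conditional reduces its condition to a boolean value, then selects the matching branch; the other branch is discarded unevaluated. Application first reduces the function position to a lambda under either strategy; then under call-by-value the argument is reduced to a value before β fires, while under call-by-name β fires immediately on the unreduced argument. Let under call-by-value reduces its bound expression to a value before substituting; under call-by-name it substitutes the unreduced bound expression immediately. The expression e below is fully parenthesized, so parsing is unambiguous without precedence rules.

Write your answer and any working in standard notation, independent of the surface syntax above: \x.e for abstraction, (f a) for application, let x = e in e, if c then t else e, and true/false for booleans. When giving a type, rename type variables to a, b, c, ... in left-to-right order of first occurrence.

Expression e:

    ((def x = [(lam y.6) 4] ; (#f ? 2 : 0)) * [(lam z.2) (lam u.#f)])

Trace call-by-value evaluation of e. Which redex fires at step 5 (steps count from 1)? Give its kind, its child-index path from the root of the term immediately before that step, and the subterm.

Derivation:
step 0: ((let x = ((\y.6) 4) in (if false then 2 else 0)) * ((\z.2) (\u.false)))
step 1: [beta@0.0] ((let x = 6 in (if false then 2 else 0)) * ((\z.2) (\u.false)))
step 2: [let@0] ((if false then 2 else 0) * ((\z.2) (\u.false)))
step 3: [if@0] (0 * ((\z.2) (\u.false)))
step 4: [beta@1] (0 * 2)
step 5: [delta@root] 0

Answer: delta at root : (0 * 2)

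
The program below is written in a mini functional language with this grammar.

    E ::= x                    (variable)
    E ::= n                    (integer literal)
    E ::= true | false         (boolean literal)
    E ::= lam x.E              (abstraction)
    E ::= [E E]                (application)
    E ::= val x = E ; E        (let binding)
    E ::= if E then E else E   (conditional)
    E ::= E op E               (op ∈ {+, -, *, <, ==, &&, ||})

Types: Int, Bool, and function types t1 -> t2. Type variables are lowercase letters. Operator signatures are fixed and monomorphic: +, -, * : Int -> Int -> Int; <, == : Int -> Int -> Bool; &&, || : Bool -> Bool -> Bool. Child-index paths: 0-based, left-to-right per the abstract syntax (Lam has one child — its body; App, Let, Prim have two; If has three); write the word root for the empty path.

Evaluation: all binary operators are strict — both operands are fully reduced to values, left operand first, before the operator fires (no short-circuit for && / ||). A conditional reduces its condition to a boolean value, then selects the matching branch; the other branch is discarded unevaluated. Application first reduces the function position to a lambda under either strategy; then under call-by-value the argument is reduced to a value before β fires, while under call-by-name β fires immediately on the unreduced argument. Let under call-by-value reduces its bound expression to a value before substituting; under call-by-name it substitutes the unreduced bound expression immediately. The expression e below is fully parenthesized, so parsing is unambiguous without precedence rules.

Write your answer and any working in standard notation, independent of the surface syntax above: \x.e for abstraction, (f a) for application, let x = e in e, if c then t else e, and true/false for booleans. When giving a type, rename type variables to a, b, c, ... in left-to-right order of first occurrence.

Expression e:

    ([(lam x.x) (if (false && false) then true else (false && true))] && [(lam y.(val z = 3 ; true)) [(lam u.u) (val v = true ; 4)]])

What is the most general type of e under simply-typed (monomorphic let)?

Trace:
x : a
\x._ : a -> a
  unify Bool ~ Bool
  unify Bool ~ Bool
  unify Bool ~ Bool
  unify Bool ~ Bool
  unify Bool ~ Bool
  unify Bool ~ Bool
  unify a -> a ~ Bool -> b
  unify a ~ Bool
  unify Bool ~ b
_ _ : Bool
  unify Bool ~ Bool
let z : Int
\y._ : c -> Bool
u : d
\u._ : d -> d
let v : Bool
  unify d -> d ~ Int -> e
  unify d ~ Int
  unify Int ~ e
_ _ : Int
  unify c -> Bool ~ Int -> f
  unify c ~ Int
  unify Bool ~ f
_ _ : Bool
  unify Bool ~ Bool

Answer: Bool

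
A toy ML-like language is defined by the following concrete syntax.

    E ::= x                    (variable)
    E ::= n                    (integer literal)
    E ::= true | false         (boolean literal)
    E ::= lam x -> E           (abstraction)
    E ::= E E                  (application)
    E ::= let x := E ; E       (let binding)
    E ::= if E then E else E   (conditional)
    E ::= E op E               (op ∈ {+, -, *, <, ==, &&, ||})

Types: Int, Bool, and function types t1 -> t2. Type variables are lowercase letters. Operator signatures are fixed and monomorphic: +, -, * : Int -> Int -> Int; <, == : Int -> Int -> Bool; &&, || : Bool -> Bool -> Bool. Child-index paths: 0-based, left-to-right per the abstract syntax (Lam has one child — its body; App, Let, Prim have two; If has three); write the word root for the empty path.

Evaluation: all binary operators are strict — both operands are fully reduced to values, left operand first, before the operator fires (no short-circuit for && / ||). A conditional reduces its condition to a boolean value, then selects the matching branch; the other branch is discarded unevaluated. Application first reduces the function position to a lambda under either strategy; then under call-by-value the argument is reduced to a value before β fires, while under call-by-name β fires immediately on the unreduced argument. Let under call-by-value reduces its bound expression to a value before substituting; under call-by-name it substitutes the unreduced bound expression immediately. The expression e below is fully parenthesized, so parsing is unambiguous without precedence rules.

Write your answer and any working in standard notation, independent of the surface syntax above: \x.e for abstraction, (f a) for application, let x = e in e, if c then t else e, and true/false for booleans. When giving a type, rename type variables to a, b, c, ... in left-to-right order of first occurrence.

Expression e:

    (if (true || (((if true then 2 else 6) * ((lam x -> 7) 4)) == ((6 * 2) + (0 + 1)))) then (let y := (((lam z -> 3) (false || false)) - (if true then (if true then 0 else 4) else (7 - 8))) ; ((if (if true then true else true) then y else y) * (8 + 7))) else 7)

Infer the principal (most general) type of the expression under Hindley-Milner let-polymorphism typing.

Answer: Int

Derivation:
  unify Bool ~ Bool
  unify Bool ~ Bool
  unify Int ~ Int
  unify Int ~ Int
\x._ : a -> Int
  unify a -> Int ~ Int -> b
  unify a ~ Int
  unify Int ~ b
_ _ : Int
  unify Int ~ Int
  unify Int ~ Int
  unify Int ~ Int
  unify Int ~ Int
  unify Int ~ Int
  unify Int ~ Int
  unify Int ~ Int
  unify Int ~ Int
  unify Int ~ Int
  unify Bool ~ Bool
  unify Bool ~ Bool
\z._ : c -> Int
  unify Bool ~ Bool
  unify Bool ~ Bool
  unify c -> Int ~ Bool -> d
  unify c ~ Bool
  unify Int ~ d
_ _ : Int
  unify Int ~ Int
  unify Bool ~ Bool
  unify Bool ~ Bool
  unify Int ~ Int
  unify Int ~ Int
  unify Int ~ Int
  unify Int ~ Int
  unify Int ~ Int
let y : Int
  unify Bool ~ Bool
  unify Bool ~ Bool
  unify Bool ~ Bool
y : Int
y : Int
  unify Int ~ Int
  unify Int ~ Int
  unify Int ~ Int
  unify Int ~ Int
  unify Int ~ Int
  unify Int ~ Int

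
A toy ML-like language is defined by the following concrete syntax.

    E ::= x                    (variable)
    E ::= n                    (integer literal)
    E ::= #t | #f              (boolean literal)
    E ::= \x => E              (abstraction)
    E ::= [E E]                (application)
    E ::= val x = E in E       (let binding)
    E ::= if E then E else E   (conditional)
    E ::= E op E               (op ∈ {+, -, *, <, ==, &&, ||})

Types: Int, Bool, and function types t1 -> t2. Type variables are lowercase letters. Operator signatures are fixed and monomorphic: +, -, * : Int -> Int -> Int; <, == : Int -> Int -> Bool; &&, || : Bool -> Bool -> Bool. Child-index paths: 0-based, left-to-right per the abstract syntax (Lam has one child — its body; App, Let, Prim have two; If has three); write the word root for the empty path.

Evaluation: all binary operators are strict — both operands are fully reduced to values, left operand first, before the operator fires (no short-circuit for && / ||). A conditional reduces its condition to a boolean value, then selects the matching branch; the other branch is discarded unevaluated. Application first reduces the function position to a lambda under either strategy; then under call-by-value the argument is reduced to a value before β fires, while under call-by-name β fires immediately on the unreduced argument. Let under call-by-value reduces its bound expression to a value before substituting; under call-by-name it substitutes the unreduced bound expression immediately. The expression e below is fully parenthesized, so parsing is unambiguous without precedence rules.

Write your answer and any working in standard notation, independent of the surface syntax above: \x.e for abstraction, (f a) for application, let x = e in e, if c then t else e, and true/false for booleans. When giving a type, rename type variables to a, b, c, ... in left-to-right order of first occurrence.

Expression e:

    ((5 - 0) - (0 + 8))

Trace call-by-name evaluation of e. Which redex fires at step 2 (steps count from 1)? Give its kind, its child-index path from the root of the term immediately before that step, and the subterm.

Working:
step 0: ((5 - 0) - (0 + 8))
step 1: [delta@0] (5 - (0 + 8))
step 2: [delta@1] (5 - 8)

Answer: delta at 1 : (0 + 8)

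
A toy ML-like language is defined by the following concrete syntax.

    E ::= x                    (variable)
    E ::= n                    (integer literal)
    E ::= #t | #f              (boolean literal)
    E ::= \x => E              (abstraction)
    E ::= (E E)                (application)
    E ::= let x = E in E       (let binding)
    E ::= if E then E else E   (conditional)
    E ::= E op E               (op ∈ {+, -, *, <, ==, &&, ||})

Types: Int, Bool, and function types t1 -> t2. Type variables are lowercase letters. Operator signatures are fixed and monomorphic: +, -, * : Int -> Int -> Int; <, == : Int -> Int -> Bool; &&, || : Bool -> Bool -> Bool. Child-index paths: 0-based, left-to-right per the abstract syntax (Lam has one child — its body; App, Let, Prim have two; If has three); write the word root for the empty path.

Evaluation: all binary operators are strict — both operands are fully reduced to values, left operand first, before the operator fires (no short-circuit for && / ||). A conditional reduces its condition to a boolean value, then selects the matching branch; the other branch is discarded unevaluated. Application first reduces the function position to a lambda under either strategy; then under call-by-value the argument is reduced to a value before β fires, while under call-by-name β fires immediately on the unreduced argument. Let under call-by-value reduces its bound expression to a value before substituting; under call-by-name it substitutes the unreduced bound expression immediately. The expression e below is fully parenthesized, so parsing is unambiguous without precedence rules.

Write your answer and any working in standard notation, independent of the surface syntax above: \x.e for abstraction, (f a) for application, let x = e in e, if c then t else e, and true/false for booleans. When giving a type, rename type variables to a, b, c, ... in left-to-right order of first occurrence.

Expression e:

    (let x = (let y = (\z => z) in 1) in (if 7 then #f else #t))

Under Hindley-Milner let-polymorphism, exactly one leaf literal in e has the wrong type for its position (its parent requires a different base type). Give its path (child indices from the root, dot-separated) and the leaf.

Trace:
z : a
\z._ : a -> a
let y : forall. a -> a
let x : Int
  unify Int ~ Bool
  FAIL: mismatch Int ~ Bool

Answer: 1.0 : 7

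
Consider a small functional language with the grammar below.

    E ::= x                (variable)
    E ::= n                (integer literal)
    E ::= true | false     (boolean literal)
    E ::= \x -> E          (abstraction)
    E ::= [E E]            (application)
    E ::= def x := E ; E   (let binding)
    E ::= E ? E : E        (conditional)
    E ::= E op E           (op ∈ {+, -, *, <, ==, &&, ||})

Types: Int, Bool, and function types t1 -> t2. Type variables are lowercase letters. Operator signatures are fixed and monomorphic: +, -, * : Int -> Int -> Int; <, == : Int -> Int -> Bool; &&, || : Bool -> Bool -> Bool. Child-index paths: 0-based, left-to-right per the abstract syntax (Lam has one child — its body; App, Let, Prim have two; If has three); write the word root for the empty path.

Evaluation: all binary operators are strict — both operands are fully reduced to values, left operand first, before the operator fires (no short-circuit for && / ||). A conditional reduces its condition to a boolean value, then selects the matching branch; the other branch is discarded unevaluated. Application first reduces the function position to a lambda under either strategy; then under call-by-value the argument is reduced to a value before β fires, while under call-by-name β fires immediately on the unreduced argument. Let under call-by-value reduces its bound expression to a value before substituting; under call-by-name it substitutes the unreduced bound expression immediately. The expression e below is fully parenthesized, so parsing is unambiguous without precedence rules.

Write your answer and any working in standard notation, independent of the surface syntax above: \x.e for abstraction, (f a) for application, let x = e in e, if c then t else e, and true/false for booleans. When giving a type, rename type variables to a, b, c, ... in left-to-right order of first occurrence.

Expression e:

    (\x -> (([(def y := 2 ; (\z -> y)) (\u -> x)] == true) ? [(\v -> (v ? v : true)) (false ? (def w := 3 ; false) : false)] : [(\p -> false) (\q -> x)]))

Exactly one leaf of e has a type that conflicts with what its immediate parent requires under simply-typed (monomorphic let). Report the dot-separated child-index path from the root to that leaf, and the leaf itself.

Derivation:
let y : Int
y : Int
\z._ : b -> Int
x : a
\u._ : c -> a
  unify b -> Int ~ (c -> a) -> d
  unify b ~ c -> a
  unify Int ~ d
_ _ : Int
  unify Int ~ Int
  unify Bool ~ Int
  FAIL: mismatch Bool ~ Int

Answer: 0.0.1 : true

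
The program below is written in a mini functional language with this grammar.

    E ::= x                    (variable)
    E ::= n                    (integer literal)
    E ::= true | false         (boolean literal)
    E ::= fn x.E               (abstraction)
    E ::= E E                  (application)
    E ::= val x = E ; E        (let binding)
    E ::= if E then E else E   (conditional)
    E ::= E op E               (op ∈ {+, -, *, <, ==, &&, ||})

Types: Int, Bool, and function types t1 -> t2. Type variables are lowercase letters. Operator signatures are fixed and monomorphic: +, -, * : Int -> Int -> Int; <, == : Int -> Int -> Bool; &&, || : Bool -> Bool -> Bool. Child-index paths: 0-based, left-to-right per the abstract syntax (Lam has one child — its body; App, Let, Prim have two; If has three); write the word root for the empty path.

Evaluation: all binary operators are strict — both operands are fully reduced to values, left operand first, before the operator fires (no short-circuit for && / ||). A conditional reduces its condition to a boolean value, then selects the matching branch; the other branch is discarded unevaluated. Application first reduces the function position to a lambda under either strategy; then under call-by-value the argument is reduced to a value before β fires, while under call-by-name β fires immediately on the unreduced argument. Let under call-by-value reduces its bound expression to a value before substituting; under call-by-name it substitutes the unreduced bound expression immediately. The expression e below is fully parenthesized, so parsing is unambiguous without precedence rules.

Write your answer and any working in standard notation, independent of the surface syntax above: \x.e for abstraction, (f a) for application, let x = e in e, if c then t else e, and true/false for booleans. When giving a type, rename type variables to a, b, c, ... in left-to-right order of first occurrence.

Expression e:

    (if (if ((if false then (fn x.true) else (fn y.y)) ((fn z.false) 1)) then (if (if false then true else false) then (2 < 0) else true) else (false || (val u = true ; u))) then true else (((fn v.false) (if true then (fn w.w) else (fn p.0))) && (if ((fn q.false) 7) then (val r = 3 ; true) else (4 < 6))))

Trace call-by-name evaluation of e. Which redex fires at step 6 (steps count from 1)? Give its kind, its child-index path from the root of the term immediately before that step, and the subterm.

Answer: delta at 0 : (false || true)

Working:
step 0: (if (if ((if false then (\x.true) else (\y.y)) ((\z.false) 1)) then (if (if false then true else false) then (2 < 0) else true) else (false || (let u = true in u))) then true else (((\v.false) (if true then (\w.w) else (\p.0))) && (if ((\q.false) 7) then (let r = 3 in true) else (4 < 6))))
step 1: [if@0.0.0] (if (if ((\y.y) ((\z.false) 1)) then (if (if false then true else false) then (2 < 0) else true) else (false || (let u = true in u))) then true else (((\v.false) (if true then (\w.w) else (\p.0))) && (if ((\q.false) 7) then (let r = 3 in true) else (4 < 6))))
step 2: [beta@0.0] (if (if ((\z.false) 1) then (if (if false then true else false) then (2 < 0) else true) else (false || (let u = true in u))) then true else (((\v.false) (if true then (\w.w) else (\p.0))) && (if ((\q.false) 7) then (let r = 3 in true) else (4 < 6))))
step 3: [beta@0.0] (if (if false then (if (if false then true else false) then (2 < 0) else true) else (false || (let u = true in u))) then true else (((\v.false) (if true then (\w.w) else (\p.0))) && (if ((\q.false) 7) then (let r = 3 in true) else (4 < 6))))
step 4: [if@0] (if (false || (let u = true in u)) then true else (((\v.false) (if true then (\w.w) else (\p.0))) && (if ((\q.false) 7) then (let r = 3 in true) else (4 < 6))))
step 5: [let@0.1] (if (false || true) then true else (((\v.false) (if true then (\w.w) else (\p.0))) && (if ((\q.false) 7) then (let r = 3 in true) else (4 < 6))))
step 6: [delta@0] (if true then true else (((\v.false) (if true then (\w.w) else (\p.0))) && (if ((\q.false) 7) then (let r = 3 in true) else (4 < 6))))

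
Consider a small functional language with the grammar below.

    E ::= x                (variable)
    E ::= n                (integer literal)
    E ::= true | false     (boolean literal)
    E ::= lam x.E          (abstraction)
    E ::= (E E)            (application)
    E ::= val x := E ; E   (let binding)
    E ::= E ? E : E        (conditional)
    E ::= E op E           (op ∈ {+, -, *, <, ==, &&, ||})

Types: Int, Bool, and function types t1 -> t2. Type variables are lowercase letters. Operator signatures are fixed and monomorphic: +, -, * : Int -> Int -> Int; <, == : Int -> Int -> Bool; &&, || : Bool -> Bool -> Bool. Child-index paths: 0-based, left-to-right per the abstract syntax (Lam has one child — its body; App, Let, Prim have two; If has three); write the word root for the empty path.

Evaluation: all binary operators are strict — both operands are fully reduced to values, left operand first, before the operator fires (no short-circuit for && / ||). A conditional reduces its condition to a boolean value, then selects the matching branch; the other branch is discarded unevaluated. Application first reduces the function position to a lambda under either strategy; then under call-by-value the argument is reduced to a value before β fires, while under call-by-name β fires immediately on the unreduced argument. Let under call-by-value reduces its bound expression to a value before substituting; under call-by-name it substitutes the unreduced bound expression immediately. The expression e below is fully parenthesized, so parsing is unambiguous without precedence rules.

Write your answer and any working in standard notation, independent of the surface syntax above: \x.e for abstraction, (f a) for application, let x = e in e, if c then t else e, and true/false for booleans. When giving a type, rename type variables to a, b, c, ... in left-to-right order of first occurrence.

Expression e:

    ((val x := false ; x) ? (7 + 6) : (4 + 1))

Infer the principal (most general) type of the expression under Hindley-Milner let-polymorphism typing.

Answer: Int

Working:
let x : Bool
x : Bool
  unify Bool ~ Bool
  unify Int ~ Int
  unify Int ~ Int
  unify Int ~ Int
  unify Int ~ Int
  unify Int ~ Int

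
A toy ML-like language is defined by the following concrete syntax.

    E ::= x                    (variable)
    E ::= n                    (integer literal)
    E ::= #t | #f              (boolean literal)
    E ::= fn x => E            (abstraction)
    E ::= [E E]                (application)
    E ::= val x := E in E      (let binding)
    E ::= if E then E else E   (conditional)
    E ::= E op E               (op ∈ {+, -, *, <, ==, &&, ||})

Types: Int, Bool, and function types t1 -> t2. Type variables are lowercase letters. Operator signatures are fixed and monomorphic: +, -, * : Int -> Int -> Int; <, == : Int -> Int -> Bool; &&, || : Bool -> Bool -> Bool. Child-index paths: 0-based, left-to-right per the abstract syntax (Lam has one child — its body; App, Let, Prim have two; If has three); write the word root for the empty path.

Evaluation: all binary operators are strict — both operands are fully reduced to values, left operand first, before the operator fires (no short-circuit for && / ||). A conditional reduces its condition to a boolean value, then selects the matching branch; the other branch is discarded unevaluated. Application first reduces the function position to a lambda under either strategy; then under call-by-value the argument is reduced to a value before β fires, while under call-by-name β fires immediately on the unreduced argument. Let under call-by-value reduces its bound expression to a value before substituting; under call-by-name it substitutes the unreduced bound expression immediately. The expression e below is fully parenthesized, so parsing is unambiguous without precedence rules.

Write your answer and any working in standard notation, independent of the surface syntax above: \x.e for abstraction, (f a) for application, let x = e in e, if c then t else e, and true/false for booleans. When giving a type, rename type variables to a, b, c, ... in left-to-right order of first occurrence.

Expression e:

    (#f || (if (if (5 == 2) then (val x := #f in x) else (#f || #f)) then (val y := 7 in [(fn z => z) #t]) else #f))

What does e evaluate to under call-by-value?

Working:
step 0: (false || (if (if (5 == 2) then (let x = false in x) else (false || false)) then (let y = 7 in ((\z.z) true)) else false))
step 1: [delta@1.0.0] (false || (if (if false then (let x = false in x) else (false || false)) then (let y = 7 in ((\z.z) true)) else false))
step 2: [if@1.0] (false || (if (false || false) then (let y = 7 in ((\z.z) true)) else false))
step 3: [delta@1.0] (false || (if false then (let y = 7 in ((\z.z) true)) else false))
step 4: [if@1] (false || false)
step 5: [delta@root] false

Answer: false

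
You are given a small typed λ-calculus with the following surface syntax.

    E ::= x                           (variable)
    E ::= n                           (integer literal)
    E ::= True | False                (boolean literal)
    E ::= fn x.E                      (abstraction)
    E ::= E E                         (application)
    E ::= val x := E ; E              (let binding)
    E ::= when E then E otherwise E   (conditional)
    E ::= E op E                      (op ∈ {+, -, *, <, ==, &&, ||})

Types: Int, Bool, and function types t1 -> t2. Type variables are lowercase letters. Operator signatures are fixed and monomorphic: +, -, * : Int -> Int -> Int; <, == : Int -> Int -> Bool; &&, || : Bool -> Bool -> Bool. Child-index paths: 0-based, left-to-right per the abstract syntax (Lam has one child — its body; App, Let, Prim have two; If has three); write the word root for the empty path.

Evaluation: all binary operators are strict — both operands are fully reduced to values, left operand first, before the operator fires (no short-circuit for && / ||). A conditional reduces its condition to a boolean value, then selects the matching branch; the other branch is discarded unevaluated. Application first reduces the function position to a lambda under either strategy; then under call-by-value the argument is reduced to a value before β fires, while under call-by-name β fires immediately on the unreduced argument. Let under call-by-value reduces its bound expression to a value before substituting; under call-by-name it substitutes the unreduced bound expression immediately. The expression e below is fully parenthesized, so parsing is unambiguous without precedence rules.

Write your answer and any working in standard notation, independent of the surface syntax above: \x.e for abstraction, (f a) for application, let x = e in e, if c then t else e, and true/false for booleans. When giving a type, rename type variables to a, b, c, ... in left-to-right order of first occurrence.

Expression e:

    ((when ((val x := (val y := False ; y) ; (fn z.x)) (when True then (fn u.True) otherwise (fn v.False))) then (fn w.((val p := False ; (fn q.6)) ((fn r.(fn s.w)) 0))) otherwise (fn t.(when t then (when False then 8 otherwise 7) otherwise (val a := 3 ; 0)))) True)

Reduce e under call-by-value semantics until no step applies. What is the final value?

Derivation:
step 0: ((if ((let x = (let y = false in y) in (\z.x)) (if true then (\u.true) else (\v.false))) then (\w.((let p = false in (\q.6)) ((\r.(\s.w)) 0))) else (\t.(if t then (if false then 8 else 7) else (let a = 3 in 0)))) true)
step 1: [let@0.0.0.0] ((if ((let x = false in (\z.x)) (if true then (\u.true) else (\v.false))) then (\w.((let p = false in (\q.6)) ((\r.(\s.w)) 0))) else (\t.(if t then (if false then 8 else 7) else (let a = 3 in 0)))) true)
step 2: [let@0.0.0] ((if ((\z.false) (if true then (\u.true) else (\v.false))) then (\w.((let p = false in (\q.6)) ((\r.(\s.w)) 0))) else (\t.(if t then (if false then 8 else 7) else (let a = 3 in 0)))) true)
step 3: [if@0.0.1] ((if ((\z.false) (\u.true)) then (\w.((let p = false in (\q.6)) ((\r.(\s.w)) 0))) else (\t.(if t then (if false then 8 else 7) else (let a = 3 in 0)))) true)
step 4: [beta@0.0] ((if false then (\w.((let p = false in (\q.6)) ((\r.(\s.w)) 0))) else (\t.(if t then (if false then 8 else 7) else (let a = 3 in 0)))) true)
step 5: [if@0] ((\t.(if t then (if false then 8 else 7) else (let a = 3 in 0))) true)
step 6: [beta@root] (if true then (if false then 8 else 7) else (let a = 3 in 0))
step 7: [if@root] (if false then 8 else 7)
step 8: [if@root] 7

Answer: 7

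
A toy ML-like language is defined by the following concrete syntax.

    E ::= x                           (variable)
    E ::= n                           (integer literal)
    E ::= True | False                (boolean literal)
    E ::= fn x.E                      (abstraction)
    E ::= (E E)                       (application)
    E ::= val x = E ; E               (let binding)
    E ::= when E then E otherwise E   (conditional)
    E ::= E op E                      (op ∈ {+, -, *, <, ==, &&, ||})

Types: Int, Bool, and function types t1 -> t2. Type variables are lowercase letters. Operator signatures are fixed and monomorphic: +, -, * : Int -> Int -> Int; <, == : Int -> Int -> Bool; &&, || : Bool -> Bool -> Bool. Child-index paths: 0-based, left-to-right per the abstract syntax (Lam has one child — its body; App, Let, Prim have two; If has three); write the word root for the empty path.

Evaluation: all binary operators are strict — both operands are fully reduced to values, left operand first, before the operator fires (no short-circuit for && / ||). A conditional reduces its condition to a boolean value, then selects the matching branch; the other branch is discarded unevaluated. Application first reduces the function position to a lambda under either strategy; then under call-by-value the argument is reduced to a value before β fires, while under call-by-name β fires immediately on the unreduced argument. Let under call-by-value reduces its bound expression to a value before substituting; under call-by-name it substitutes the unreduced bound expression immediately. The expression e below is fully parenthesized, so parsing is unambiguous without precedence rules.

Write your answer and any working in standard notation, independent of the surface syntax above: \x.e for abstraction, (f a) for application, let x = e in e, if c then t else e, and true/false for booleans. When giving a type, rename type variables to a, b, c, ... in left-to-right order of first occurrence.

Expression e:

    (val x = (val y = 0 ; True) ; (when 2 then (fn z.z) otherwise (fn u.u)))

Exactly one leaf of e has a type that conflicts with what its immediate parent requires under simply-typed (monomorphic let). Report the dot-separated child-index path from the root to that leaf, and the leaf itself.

Derivation:
let y : Int
let x : Bool
  unify Int ~ Bool
  FAIL: mismatch Int ~ Bool

Answer: 1.0 : 2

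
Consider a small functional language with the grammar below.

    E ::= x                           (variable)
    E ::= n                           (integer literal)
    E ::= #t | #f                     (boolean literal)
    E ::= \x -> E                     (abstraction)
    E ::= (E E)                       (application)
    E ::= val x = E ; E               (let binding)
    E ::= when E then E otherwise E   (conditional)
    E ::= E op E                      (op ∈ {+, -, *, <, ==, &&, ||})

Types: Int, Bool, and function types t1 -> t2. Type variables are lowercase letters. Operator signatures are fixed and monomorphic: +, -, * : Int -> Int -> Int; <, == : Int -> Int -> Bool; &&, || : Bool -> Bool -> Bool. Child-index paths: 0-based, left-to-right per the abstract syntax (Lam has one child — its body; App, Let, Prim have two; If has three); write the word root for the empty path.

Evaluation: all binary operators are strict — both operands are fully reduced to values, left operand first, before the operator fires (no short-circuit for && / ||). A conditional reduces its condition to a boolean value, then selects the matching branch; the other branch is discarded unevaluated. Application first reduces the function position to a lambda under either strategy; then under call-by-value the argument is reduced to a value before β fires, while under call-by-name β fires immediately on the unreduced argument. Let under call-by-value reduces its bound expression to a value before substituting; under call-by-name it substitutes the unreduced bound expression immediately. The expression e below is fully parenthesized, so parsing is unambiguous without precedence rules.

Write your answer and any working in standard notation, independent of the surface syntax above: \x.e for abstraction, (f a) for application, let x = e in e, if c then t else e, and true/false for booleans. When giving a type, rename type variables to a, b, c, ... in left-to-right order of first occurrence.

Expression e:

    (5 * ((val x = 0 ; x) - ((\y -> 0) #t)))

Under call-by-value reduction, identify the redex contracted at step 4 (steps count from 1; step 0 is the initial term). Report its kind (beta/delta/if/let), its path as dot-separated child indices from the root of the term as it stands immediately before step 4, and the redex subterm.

Derivation:
step 0: (5 * ((let x = 0 in x) - ((\y.0) true)))
step 1: [let@1.0] (5 * (0 - ((\y.0) true)))
step 2: [beta@1.1] (5 * (0 - 0))
step 3: [delta@1] (5 * 0)
step 4: [delta@root] 0

Answer: delta at root : (5 * 0)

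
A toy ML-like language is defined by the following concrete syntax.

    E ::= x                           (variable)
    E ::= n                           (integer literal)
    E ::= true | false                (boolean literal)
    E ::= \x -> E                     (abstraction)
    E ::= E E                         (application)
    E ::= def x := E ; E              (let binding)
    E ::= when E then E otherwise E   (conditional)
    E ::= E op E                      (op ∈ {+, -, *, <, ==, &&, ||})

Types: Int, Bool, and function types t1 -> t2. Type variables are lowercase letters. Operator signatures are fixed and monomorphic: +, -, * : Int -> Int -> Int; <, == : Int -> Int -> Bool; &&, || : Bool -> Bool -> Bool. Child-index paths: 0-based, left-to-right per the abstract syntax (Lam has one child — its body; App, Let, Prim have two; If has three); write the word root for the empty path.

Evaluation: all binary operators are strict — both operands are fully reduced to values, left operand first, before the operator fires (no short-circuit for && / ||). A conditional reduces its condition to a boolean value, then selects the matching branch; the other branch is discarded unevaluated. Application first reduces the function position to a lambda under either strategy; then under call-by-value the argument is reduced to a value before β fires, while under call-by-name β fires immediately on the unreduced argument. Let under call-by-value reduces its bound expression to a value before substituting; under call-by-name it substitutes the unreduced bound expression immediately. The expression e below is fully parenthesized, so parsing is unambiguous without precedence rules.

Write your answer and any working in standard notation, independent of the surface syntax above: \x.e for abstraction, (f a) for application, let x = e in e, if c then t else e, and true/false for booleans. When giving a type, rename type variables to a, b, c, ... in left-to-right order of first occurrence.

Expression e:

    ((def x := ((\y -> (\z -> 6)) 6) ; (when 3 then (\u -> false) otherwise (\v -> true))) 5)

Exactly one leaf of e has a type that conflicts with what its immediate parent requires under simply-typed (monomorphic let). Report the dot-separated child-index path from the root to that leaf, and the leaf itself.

Working:
\z._ : b -> Int
\y._ : a -> b -> Int
  unify a -> b -> Int ~ Int -> c
  unify a ~ Int
  unify b -> Int ~ c
_ _ : b -> Int
let x : b -> Int
  unify Int ~ Bool
  FAIL: mismatch Int ~ Bool

Answer: 0.1.0 : 3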